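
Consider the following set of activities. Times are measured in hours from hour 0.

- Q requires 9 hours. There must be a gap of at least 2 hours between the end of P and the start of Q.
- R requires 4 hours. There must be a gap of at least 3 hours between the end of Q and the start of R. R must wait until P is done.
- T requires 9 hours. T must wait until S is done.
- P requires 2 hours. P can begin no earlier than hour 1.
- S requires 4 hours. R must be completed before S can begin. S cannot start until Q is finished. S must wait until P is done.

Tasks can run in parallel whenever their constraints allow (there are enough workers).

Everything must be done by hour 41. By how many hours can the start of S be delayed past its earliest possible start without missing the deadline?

7

After its own release at hour 1, P can start at hour 1 and finishes at hour 3.
After P (finishes hour 3, plus 2-hour gap → hour 5), Q can start at hour 5 and finishes at hour 14.
R has to wait for Q (finishes hour 14, plus 3-hour gap → hour 17); P (finishes hour 3). The latest of these is hour 17, so R runs hour 17 to 17 + 4 = hour 21.
S needs all of R (finishes hour 21); Q (finishes hour 14); P (finishes hour 3). That puts its earliest start at hour 21; it finishes at 21 + 4 = hour 25.

Working backward from the deadline:
T has no dependents, so it just needs to finish by hour 41. Starting by 41 − 9 = hour 32 achieves that.
Since T (must start by hour 32) depends on it, S must finish by hour 32. Backing off its 4-hour duration gives a latest start of hour 28.
So S can start as early as hour 21 and as late as hour 28, giving 28 − 21 = 7 hours of slack.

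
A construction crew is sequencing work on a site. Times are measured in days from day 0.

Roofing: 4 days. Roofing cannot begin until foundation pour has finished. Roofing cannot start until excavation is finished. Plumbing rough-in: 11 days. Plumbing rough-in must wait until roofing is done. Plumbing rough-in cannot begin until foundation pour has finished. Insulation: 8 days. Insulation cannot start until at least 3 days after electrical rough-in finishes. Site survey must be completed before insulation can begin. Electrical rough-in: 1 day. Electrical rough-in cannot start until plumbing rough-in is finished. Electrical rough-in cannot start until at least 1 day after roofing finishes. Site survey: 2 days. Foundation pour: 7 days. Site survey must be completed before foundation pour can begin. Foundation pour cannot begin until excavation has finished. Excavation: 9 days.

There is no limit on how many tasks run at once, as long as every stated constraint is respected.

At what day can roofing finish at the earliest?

20

Excavation can start immediately at day 0; it finishes at day 9.
Site survey has no prerequisites, so it starts at day 0 and finishes at day 2.
For foundation pour: site survey (finishes day 2); excavation (finishes day 9). Taking the maximum gives a start of day 9, and it finishes at 9 + 7 = day 16.
Roofing needs all of foundation pour (finishes day 16); excavation (finishes day 9). That puts its earliest start at day 16; it finishes at 16 + 4 = day 20.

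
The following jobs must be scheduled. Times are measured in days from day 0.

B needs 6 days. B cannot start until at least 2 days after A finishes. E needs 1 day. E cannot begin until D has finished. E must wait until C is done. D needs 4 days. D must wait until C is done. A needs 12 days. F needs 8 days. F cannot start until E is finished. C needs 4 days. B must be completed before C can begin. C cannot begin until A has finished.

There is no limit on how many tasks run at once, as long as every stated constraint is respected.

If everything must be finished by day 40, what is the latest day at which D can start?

F must finish by day 40; it takes 8 days, so it must start by 40 − 8 = day 32.
E must finish before F (must start by day 32). With a 1-day duration, E must start by 32 − 1 = day 31.
Since E (must start by day 31) depends on it, D must finish by day 31. Backing off its 4-day duration gives a latest start of day 27.

27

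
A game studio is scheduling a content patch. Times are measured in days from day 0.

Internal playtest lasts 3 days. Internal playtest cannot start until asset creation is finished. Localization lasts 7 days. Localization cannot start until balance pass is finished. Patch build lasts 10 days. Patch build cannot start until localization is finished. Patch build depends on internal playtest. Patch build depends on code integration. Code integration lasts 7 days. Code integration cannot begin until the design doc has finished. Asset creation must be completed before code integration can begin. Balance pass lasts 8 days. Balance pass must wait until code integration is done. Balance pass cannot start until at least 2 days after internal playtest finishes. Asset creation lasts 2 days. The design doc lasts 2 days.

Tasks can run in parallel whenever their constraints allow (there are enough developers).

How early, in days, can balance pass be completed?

Nothing blocks asset creation, so it runs from day 0 to day 2.
After asset creation (finishes day 2), internal playtest can start at day 2 and finishes at day 5.
The design doc has no prerequisites, so it starts at day 0 and finishes at day 2.
For code integration: the design doc (finishes day 2); asset creation (finishes day 2). Taking the maximum gives a start of day 2, and it finishes at 2 + 7 = day 9.
Balance pass needs all of code integration (finishes day 9); internal playtest (finishes day 5, plus 2-day gap → day 7). That puts its earliest start at day 9; it finishes at 9 + 8 = day 17.

17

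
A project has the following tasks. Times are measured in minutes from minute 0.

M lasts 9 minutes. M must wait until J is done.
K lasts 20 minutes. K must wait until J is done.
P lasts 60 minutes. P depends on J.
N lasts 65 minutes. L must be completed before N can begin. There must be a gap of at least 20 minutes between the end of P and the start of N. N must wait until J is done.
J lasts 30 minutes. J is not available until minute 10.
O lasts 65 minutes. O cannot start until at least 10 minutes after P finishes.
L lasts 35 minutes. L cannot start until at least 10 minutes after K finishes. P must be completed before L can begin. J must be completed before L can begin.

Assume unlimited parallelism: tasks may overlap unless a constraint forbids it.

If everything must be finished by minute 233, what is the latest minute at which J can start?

43

Nothing follows N; the deadline of minute 233 is its only limit. It must start by 233 − 65 = minute 168.
L feeds into N (must start by minute 168); so L must finish by minute 168 and therefore start by minute 133.
Since L (must start by minute 133, minus 10-minute gap → minute 123) depends on it, K must finish by minute 123. Backing off its 20-minute duration gives a latest start of minute 103.
M must finish by minute 233; it takes 9 minutes, so it must start by 233 − 9 = minute 224.
To finish by minute 233, O (duration 65) must start no later than minute 168.
P feeds L (must start by minute 133); N (must start by minute 168, minus 20-minute gap → minute 148); O (must start by minute 168, minus 10-minute gap → minute 158). Taking the minimum, P must finish by minute 133 and start by 133 − 60 = minute 73.
J has several dependents: K (must start by minute 103); L (must start by minute 133); M (must start by minute 224); N (must start by minute 168); P (must start by minute 73). The earliest of those limits is minute 73, so J must start by 73 − 30 = minute 43.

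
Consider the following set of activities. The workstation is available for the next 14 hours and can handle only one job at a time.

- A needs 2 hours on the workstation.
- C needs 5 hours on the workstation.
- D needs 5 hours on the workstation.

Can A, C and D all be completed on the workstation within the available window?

Yes

Running back to back, the jobs need 2 + 5 + 5 = 12 hours on the workstation.
Since 12 ≤ 14, they fit within the window.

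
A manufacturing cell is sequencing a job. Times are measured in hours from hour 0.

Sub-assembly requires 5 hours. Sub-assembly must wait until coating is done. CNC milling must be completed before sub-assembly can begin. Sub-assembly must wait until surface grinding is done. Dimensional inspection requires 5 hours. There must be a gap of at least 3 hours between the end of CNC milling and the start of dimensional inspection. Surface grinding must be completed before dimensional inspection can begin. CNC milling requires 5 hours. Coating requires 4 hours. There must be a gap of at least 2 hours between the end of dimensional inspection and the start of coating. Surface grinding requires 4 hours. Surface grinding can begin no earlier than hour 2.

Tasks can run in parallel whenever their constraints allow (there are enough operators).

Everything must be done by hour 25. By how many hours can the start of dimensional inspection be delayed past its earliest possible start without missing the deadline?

Surface grinding waits on its own release at hour 2, so it starts at hour 2 and finishes at 2 + 4 = hour 6.
Nothing blocks CNC milling, so it runs from hour 0 to hour 5.
Dimensional inspection has to wait for CNC milling (finishes hour 5, plus 3-hour gap → hour 8); surface grinding (finishes hour 6). The latest of these is hour 8, so dimensional inspection runs hour 8 to 8 + 5 = hour 13.

Working backward from the deadline:
To finish by hour 25, sub-assembly (duration 5) must start no later than hour 20.
Coating has to be done before sub-assembly (must start by hour 20). That means finishing by hour 20, i.e. starting by 20 − 4 = hour 16.
Dimensional inspection feeds into coating (must start by hour 16, minus 2-hour gap → hour 14); so dimensional inspection must finish by hour 14 and therefore start by hour 9.
So dimensional inspection can start as early as hour 8 and as late as hour 9, giving 9 − 8 = 1 hour of slack.

1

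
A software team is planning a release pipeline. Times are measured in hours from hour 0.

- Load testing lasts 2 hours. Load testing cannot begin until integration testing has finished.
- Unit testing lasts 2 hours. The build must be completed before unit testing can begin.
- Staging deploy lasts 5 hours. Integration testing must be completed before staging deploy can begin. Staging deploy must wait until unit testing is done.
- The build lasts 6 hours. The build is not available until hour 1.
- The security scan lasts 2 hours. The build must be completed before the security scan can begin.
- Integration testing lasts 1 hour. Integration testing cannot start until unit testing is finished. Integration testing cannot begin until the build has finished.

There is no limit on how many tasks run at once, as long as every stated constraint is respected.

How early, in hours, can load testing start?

After its own release at hour 1, the build can start at hour 1 and finishes at hour 7.
Unit testing waits on the build (finishes hour 7), so it starts at hour 7 and finishes at 7 + 2 = hour 9.
For integration testing: unit testing (finishes hour 9); the build (finishes hour 7). Taking the maximum gives a start of hour 9, and it finishes at 9 + 1 = hour 10.
Load testing waits on integration testing (finishes hour 10), so the earliest it can start is hour 10.

10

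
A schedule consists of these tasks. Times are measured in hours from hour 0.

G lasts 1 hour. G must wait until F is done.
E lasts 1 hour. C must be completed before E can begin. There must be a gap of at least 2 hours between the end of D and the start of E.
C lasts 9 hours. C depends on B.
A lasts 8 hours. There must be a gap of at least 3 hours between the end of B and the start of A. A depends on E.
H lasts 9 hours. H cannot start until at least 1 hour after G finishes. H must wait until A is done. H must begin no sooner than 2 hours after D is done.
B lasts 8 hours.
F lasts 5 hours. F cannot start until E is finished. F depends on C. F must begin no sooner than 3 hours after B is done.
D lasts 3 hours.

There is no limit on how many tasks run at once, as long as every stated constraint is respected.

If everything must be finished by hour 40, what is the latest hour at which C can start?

Nothing follows H; the deadline of hour 40 is its only limit. It must start by 40 − 9 = hour 31.
A has to be done before H (must start by hour 31). That means finishing by hour 31, i.e. starting by 31 − 8 = hour 23.
G feeds into H (must start by hour 31, minus 1-hour gap → hour 30); so G must finish by hour 30 and therefore start by hour 29.
F must finish before G (must start by hour 29). With a 5-hour duration, F must start by 29 − 5 = hour 24.
E must finish in time for A (must start by hour 23); F (must start by hour 24). The tightest is hour 23, so E must start by 23 − 1 = hour 22.
C feeds E (must start by hour 22); F (must start by hour 24). Taking the minimum, C must finish by hour 22 and start by 22 − 9 = hour 13.

13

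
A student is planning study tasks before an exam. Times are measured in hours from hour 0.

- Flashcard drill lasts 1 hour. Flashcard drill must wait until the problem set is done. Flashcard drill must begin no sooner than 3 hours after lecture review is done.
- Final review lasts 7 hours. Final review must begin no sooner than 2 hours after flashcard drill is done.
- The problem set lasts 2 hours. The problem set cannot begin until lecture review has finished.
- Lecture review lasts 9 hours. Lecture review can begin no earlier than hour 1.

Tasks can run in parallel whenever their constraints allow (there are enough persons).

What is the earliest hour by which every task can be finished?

23

Lecture review cannot begin until its own release at hour 1. It runs from hour 1 to 1 + 9 = hour 10.
The problem set cannot begin until lecture review (finishes hour 10). It runs from hour 10 to 10 + 2 = hour 12.
Flashcard drill needs all of the problem set (finishes hour 12); lecture review (finishes hour 10, plus 3-hour gap → hour 13). That puts its earliest start at hour 13; it finishes at 13 + 1 = hour 14.
After flashcard drill (finishes hour 14, plus 2-hour gap → hour 16), final review can start at hour 16 and finishes at hour 23.
All tasks are finished once the last one completes. Finish times: Lecture review at 10, The problem set at 12, Flashcard drill at 14, Final review at 23. The latest is hour 23.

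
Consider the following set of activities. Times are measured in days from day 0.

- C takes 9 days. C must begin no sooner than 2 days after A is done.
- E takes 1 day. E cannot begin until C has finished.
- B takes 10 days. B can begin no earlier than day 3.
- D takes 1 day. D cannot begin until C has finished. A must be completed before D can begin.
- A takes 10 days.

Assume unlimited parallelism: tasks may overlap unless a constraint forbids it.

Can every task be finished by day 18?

No

B cannot begin until its own release at day 3. It runs from day 3 to 3 + 10 = day 13.
A can start immediately at day 0; it finishes at day 10.
After A (finishes day 10, plus 2-day gap → day 12), C can start at day 12 and finishes at day 21.
After C (finishes day 21), E can start at day 21 and finishes at day 22.
D has to wait for C (finishes day 21); A (finishes day 10). The latest of these is day 21, so D runs day 21 to 21 + 1 = day 22.
The earliest everything can be done is day 22, which is after the deadline of 18, so it is not possible.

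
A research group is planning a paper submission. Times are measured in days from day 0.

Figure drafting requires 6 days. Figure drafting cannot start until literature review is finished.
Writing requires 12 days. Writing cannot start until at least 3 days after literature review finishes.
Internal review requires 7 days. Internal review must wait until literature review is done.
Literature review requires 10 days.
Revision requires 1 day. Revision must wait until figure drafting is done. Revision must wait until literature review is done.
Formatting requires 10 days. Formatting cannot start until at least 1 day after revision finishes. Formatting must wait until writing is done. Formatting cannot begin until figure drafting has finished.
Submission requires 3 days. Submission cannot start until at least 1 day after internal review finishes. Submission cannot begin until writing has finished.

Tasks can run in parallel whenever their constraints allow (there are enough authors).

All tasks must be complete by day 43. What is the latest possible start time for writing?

21

To finish by day 43, formatting (duration 10) must start no later than day 33.
Submission has no dependents, so it just needs to finish by day 43. Starting by 43 − 3 = day 40 achieves that.
Writing feeds formatting (must start by day 33); submission (must start by day 40). Taking the minimum, writing must finish by day 33 and start by 33 − 12 = day 21.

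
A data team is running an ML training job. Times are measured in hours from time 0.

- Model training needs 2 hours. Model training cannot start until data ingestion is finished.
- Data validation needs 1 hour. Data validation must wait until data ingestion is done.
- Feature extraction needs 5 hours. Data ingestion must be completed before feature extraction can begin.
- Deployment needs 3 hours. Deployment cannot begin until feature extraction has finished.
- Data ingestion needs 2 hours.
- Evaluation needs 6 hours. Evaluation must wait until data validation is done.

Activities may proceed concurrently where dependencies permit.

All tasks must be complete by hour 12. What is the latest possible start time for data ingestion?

2

Nothing follows evaluation; the deadline of hour 12 is its only limit. It must start by 12 − 6 = hour 6.
Data validation has to be done before evaluation (must start by hour 6). That means finishing by hour 6, i.e. starting by 6 − 1 = hour 5.
Nothing follows deployment; the deadline of hour 12 is its only limit. It must start by 12 − 3 = hour 9.
Feature extraction has to be done before deployment (must start by hour 9). That means finishing by hour 9, i.e. starting by 9 − 5 = hour 4.
Nothing follows model training; the deadline of hour 12 is its only limit. It must start by 12 − 2 = hour 10.
Data ingestion feeds data validation (must start by hour 5); feature extraction (must start by hour 4); model training (must start by hour 10). Taking the minimum, data ingestion must finish by hour 4 and start by 4 − 2 = hour 2.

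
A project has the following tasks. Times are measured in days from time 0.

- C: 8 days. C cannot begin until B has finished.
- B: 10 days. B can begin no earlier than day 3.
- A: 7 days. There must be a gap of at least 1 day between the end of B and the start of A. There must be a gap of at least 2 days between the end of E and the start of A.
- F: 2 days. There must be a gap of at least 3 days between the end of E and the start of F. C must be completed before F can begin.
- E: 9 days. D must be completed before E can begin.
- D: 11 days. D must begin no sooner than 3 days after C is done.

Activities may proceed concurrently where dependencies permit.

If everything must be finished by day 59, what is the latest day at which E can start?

41

To finish by day 59, A (duration 7) must start no later than day 52.
F has no dependents, so it just needs to finish by day 59. Starting by 59 − 2 = day 57 achieves that.
For E: A (must start by day 52, minus 2-day gap → day 50); F (must start by day 57, minus 3-day gap → day 54). The most restrictive is day 50; with a 9-day duration, E must start by day 41.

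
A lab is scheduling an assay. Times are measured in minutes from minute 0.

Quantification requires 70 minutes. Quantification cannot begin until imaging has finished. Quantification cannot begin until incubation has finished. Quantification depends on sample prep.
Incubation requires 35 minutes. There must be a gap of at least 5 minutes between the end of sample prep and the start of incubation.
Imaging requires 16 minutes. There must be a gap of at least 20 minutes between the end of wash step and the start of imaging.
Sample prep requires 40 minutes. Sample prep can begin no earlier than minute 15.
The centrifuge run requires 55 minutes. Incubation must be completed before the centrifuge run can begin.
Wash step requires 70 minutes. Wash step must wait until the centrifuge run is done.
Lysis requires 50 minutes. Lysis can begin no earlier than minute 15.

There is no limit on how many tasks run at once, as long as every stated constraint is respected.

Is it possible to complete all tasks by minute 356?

Lysis waits on its own release at minute 15, so it starts at minute 15 and finishes at 15 + 50 = minute 65.
Sample prep waits on its own release at minute 15, so it starts at minute 15 and finishes at 15 + 40 = minute 55.
After sample prep (finishes minute 55, plus 5-minute gap → minute 60), incubation can start at minute 60 and finishes at minute 95.
The centrifuge run waits on incubation (finishes minute 95), so it starts at minute 95 and finishes at 95 + 55 = minute 150.
After the centrifuge run (finishes minute 150), wash step can start at minute 150 and finishes at minute 220.
Imaging waits on wash step (finishes minute 220, plus 20-minute gap → minute 240), so it starts at minute 240 and finishes at 240 + 16 = minute 256.
For quantification: imaging (finishes minute 256); incubation (finishes minute 95); sample prep (finishes minute 55). Taking the maximum gives a start of minute 256, and it finishes at 256 + 70 = minute 326.
Every task is finished by minute 326, which is no later than the deadline of 356, so the schedule is feasible.

Yes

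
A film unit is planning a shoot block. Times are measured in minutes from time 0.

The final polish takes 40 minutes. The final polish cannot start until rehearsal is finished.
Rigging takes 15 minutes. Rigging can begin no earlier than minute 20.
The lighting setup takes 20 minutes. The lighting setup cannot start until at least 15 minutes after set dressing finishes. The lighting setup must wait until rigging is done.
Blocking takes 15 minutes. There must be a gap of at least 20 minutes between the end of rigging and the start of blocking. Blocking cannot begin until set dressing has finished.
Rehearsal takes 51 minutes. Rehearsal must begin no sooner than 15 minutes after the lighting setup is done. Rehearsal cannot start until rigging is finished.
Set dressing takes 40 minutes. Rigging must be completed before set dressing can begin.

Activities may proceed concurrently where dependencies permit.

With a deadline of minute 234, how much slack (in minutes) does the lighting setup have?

18

Rigging cannot begin until its own release at minute 20. It runs from minute 20 to 20 + 15 = minute 35.
Set dressing waits on rigging (finishes minute 35), so it starts at minute 35 and finishes at 35 + 40 = minute 75.
For the lighting setup: set dressing (finishes minute 75, plus 15-minute gap → minute 90); rigging (finishes minute 35). Taking the maximum gives a start of minute 90, and it finishes at 90 + 20 = minute 110.

Working backward from the deadline:
The final polish must finish by minute 234; it takes 40 minutes, so it must start by 234 − 40 = minute 194.
Rehearsal feeds into the final polish (must start by minute 194); so rehearsal must finish by minute 194 and therefore start by minute 143.
Since rehearsal (must start by minute 143, minus 15-minute gap → minute 128) depends on it, the lighting setup must finish by minute 128. Backing off its 20-minute duration gives a latest start of minute 108.
So the lighting setup can start as early as minute 90 and as late as minute 108, giving 108 − 90 = 18 minutes of slack.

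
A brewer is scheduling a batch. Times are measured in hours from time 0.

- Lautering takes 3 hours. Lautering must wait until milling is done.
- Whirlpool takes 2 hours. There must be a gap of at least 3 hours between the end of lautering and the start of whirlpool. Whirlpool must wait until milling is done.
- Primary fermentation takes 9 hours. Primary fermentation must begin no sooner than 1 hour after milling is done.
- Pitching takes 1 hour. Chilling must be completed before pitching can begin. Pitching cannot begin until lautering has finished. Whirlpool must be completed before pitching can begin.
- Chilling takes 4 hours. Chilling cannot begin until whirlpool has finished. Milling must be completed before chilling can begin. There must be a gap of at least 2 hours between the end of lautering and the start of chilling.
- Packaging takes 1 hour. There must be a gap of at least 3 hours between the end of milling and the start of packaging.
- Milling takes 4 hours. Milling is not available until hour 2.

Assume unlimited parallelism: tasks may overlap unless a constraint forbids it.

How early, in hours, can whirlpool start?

After its own release at hour 2, milling can start at hour 2 and finishes at hour 6.
After milling (finishes hour 6), lautering can start at hour 6 and finishes at hour 9.
Whirlpool waits on lautering (finishes hour 9, plus 3-hour gap → hour 12); milling (finishes hour 6). The latest of these is hour 12, which is the earliest whirlpool can start.

12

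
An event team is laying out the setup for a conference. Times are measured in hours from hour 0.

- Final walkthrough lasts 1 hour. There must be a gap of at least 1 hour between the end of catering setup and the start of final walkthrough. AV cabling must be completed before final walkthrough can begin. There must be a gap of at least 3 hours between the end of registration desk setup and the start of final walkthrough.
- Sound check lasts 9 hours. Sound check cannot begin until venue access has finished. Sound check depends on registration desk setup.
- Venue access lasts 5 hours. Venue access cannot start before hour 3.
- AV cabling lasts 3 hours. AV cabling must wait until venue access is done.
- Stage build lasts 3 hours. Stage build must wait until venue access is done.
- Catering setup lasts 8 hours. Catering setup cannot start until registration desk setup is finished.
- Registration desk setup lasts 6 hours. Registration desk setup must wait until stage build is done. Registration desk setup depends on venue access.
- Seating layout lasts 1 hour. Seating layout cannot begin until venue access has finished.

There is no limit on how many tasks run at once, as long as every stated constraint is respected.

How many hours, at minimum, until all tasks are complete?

Venue access waits on its own release at hour 3, so it starts at hour 3 and finishes at 3 + 5 = hour 8.
Seating layout waits on venue access (finishes hour 8), so it starts at hour 8 and finishes at 8 + 1 = hour 9.
AV cabling waits on venue access (finishes hour 8), so it starts at hour 8 and finishes at 8 + 3 = hour 11.
After venue access (finishes hour 8), stage build can start at hour 8 and finishes at hour 11.
Registration desk setup cannot start until stage build (finishes hour 11); venue access (finishes hour 8). The controlling bound is hour 11, so registration desk setup finishes at 11 + 6 = hour 17.
Sound check has to wait for venue access (finishes hour 8); registration desk setup (finishes hour 17). The latest of these is hour 17, so sound check runs hour 17 to 17 + 9 = hour 26.
After registration desk setup (finishes hour 17), catering setup can start at hour 17 and finishes at hour 25.
Final walkthrough needs all of catering setup (finishes hour 25, plus 1-hour gap → hour 26); AV cabling (finishes hour 11); registration desk setup (finishes hour 17, plus 3-hour gap → hour 20). That puts its earliest start at hour 26; it finishes at 26 + 1 = hour 27.
All tasks are finished once the last one completes. Finish times: Venue access at 8, Stage build at 11, AV cabling at 11, Seating layout at 9, Registration desk setup at 17, Catering setup at 25, Sound check at 26, Final walkthrough at 27. The latest is hour 27.

27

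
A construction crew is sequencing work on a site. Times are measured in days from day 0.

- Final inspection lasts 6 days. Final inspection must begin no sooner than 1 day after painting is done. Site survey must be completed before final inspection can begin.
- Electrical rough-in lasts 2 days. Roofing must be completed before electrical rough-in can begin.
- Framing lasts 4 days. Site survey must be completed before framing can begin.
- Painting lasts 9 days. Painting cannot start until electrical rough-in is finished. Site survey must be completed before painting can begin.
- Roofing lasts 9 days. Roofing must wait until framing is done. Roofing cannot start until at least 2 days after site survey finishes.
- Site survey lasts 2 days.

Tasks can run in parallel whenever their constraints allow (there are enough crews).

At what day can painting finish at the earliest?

Nothing blocks site survey, so it runs from day 0 to day 2.
After site survey (finishes day 2), framing can start at day 2 and finishes at day 6.
Roofing needs all of framing (finishes day 6); site survey (finishes day 2, plus 2-day gap → day 4). That puts its earliest start at day 6; it finishes at 6 + 9 = day 15.
Electrical rough-in cannot begin until roofing (finishes day 15). It runs from day 15 to 15 + 2 = day 17.
For painting: electrical rough-in (finishes day 17); site survey (finishes day 2). Taking the maximum gives a start of day 17, and it finishes at 17 + 9 = day 26.

26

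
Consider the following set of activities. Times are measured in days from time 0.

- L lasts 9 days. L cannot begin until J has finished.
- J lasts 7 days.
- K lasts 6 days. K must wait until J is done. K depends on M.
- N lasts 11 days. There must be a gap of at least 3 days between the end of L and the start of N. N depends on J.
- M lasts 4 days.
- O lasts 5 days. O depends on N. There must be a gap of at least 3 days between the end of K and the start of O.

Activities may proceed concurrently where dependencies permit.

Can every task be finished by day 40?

Yes

M can start immediately at day 0; it finishes at day 4.
Nothing blocks J, so it runs from day 0 to day 7.
L waits on J (finishes day 7), so it starts at day 7 and finishes at 7 + 9 = day 16.
For N: L (finishes day 16, plus 3-day gap → day 19); J (finishes day 7). Taking the maximum gives a start of day 19, and it finishes at 19 + 11 = day 30.
For K: J (finishes day 7); M (finishes day 4). Taking the maximum gives a start of day 7, and it finishes at 7 + 6 = day 13.
O has to wait for N (finishes day 30); K (finishes day 13, plus 3-day gap → day 16). The latest of these is day 30, so O runs day 30 to 30 + 5 = day 35.
Every task is finished by day 35, which is no later than the deadline of 40, so the schedule is feasible.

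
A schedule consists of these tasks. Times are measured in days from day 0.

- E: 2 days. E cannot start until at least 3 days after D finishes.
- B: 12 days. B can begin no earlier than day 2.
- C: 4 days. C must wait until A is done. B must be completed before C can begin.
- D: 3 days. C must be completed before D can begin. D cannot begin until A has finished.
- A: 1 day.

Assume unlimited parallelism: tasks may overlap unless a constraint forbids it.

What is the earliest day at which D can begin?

18

B cannot begin until its own release at day 2. It runs from day 2 to 2 + 12 = day 14.
A can start immediately at day 0; it finishes at day 1.
C needs all of A (finishes day 1); B (finishes day 14). That puts its earliest start at day 14; it finishes at 14 + 4 = day 18.
D waits on C (finishes day 18); A (finishes day 1). The latest of these is day 18, which is the earliest D can start.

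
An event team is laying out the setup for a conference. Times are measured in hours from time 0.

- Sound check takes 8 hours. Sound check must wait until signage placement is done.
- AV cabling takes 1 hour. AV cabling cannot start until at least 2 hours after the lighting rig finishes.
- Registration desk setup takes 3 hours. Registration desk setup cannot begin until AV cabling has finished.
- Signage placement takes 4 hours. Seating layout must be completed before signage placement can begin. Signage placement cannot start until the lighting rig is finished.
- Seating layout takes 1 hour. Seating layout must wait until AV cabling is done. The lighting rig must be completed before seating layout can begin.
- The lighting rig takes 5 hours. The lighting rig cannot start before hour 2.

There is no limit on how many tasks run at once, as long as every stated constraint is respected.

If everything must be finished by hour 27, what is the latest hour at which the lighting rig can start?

Sound check has no dependents, so it just needs to finish by hour 27. Starting by 27 − 8 = hour 19 achieves that.
Signage placement has to be done before sound check (must start by hour 19). That means finishing by hour 19, i.e. starting by 19 − 4 = hour 15.
Seating layout must finish before signage placement (must start by hour 15). With a 1-hour duration, seating layout must start by 15 − 1 = hour 14.
To finish by hour 27, registration desk setup (duration 3) must start no later than hour 24.
AV cabling must finish in time for seating layout (must start by hour 14); registration desk setup (must start by hour 24). The tightest is hour 14, so AV cabling must start by 14 − 1 = hour 13.
For the lighting rig: AV cabling (must start by hour 13, minus 2-hour gap → hour 11); seating layout (must start by hour 14); signage placement (must start by hour 15). The most restrictive is hour 11; with a 5-hour duration, the lighting rig must start by hour 6.

6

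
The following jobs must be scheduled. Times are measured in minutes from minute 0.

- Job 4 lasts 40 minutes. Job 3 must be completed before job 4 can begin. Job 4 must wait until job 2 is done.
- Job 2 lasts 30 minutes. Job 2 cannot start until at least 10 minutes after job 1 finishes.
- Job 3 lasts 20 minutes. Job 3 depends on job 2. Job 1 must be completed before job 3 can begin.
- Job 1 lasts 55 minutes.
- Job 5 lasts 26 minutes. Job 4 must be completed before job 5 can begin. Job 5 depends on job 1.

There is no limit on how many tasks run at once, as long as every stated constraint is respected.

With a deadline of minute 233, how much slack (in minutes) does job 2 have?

52

Nothing blocks job 1, so it runs from minute 0 to minute 55.
Job 2 waits on job 1 (finishes minute 55, plus 10-minute gap → minute 65), so it starts at minute 65 and finishes at 65 + 30 = minute 95.

Working backward from the deadline:
Job 5 has no dependents, so it just needs to finish by minute 233. Starting by 233 − 26 = minute 207 achieves that.
Job 4 feeds into job 5 (must start by minute 207); so job 4 must finish by minute 207 and therefore start by minute 167.
Job 3 has to be done before job 4 (must start by minute 167). That means finishing by minute 167, i.e. starting by 167 − 20 = minute 147.
For job 2: job 3 (must start by minute 147); job 4 (must start by minute 167). The most restrictive is minute 147; with a 30-minute duration, job 2 must start by minute 117.
So job 2 can start as early as minute 65 and as late as minute 117, giving 117 − 65 = 52 minutes of slack.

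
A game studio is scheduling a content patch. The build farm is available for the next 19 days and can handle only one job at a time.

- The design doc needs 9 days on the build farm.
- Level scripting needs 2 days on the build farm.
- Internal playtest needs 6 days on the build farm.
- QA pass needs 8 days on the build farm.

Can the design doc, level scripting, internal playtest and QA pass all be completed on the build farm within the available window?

Running back to back, the jobs need 9 + 2 + 6 + 8 = 25 days on the build farm.
Since 25 > 19, they cannot all fit.

No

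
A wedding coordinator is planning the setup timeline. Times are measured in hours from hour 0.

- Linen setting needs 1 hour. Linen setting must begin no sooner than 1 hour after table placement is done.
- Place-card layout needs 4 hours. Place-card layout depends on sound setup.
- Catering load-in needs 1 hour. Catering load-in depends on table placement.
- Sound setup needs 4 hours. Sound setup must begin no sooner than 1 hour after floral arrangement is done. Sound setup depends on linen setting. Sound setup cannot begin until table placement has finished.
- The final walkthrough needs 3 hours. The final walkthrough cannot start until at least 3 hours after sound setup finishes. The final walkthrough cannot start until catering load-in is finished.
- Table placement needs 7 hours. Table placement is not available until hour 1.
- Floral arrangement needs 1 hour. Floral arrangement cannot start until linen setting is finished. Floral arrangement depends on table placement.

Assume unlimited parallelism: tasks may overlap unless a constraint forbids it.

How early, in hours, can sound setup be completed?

16

After its own release at hour 1, table placement can start at hour 1 and finishes at hour 8.
Linen setting cannot begin until table placement (finishes hour 8, plus 1-hour gap → hour 9). It runs from hour 9 to 9 + 1 = hour 10.
Floral arrangement cannot start until linen setting (finishes hour 10); table placement (finishes hour 8). The controlling bound is hour 10, so floral arrangement finishes at 10 + 1 = hour 11.
For sound setup: floral arrangement (finishes hour 11, plus 1-hour gap → hour 12); linen setting (finishes hour 10); table placement (finishes hour 8). Taking the maximum gives a start of hour 12, and it finishes at 12 + 4 = hour 16.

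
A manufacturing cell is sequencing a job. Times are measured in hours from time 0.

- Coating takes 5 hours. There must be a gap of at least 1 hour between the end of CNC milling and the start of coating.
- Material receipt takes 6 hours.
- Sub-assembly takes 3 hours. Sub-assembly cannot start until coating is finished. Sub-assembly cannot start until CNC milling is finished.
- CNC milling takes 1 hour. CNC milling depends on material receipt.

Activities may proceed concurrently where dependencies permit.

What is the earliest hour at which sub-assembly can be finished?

16

Material receipt can start immediately at hour 0; it finishes at hour 6.
CNC milling cannot begin until material receipt (finishes hour 6). It runs from hour 6 to 6 + 1 = hour 7.
Coating cannot begin until CNC milling (finishes hour 7, plus 1-hour gap → hour 8). It runs from hour 8 to 8 + 5 = hour 13.
Sub-assembly needs all of coating (finishes hour 13); CNC milling (finishes hour 7). That puts its earliest start at hour 13; it finishes at 13 + 3 = hour 16.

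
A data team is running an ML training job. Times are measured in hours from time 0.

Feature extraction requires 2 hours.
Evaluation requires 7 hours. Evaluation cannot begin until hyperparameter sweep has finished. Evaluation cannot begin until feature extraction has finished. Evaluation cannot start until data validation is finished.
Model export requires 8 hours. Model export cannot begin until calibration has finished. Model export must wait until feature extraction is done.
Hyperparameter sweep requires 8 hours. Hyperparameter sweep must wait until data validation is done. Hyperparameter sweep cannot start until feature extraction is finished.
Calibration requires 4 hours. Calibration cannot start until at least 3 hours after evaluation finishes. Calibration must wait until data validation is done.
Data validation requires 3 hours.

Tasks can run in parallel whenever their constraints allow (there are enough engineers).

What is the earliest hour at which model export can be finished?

33

Feature extraction can start immediately at hour 0; it finishes at hour 2.
Nothing blocks data validation, so it runs from hour 0 to hour 3.
For hyperparameter sweep: data validation (finishes hour 3); feature extraction (finishes hour 2). Taking the maximum gives a start of hour 3, and it finishes at 3 + 8 = hour 11.
For evaluation: hyperparameter sweep (finishes hour 11); feature extraction (finishes hour 2); data validation (finishes hour 3). Taking the maximum gives a start of hour 11, and it finishes at 11 + 7 = hour 18.
Calibration needs all of evaluation (finishes hour 18, plus 3-hour gap → hour 21); data validation (finishes hour 3). That puts its earliest start at hour 21; it finishes at 21 + 4 = hour 25.
Model export needs all of calibration (finishes hour 25); feature extraction (finishes hour 2). That puts its earliest start at hour 25; it finishes at 25 + 8 = hour 33.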